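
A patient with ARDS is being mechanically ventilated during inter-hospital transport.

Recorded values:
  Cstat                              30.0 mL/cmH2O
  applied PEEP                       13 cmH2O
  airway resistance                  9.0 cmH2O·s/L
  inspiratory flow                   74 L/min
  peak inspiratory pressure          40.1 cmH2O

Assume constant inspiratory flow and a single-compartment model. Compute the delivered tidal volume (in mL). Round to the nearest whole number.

480

Flow: 74 L/min ÷ 60 = 1.2333 L/s.
Equation of motion (constant flow): PIP = Vt/C + R·V̇ + PEEP.
Vt/C = PIP − R·V̇ − PEEP = 40.1 − 11.1 − 13 = 16.0 cmH2O.
Vt = C × 16.0 = 30.0 × 16.0 = 480.0 mL.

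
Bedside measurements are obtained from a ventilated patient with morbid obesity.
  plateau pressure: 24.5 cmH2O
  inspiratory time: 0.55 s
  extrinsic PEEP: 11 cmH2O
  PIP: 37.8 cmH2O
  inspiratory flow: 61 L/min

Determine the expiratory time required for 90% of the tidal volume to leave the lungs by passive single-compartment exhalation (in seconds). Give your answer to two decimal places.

Flow: 61 L/min ÷ 60 = 1.0167 L/s.
Vt = flow × Ti = 1.0167 L/s × 0.55 s × 1000 mL/L = 559.19 mL.
R = (PIP − Pplat)/V̇ = (37.8 − 24.5) / 1.0167 = 13.3/1.0167 = 13.082 cmH2O·s/L.
C = Vt/(Pplat − PEEP) = 559.19 / (24.5 − 11) = 559.19/13.5 = 41.421 mL/cmH2O.
τ = R × C = 13.082 × 0.04142 L/cmH2O = 0.5419 s.
t = −τ·ln(1 − 0.90) = −0.5419·ln(0.1) = 1.248 s.

1.25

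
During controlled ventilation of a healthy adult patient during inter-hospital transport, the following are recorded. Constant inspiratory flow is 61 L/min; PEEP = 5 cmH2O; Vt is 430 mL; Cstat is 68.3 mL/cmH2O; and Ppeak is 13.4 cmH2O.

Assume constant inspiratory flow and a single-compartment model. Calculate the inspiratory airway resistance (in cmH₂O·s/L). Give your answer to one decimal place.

2.1

Flow: 61 L/min ÷ 60 = 1.0167 L/s.
Equation of motion (constant flow): PIP = Vt/C + R·V̇ + PEEP.
R·V̇ = PIP − Vt/C − PEEP = 13.4 − 430/68.3 − 5 = 13.4 − 6.296 − 5 = 2.104 cmH2O.
R = 2.104 / 1.0167 = 2.069 cmH2O·s/L.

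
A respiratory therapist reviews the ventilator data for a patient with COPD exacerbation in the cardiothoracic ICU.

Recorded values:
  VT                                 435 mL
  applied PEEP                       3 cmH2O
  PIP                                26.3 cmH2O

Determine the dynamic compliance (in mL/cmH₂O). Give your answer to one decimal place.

18.7

Dynamic compliance = Vt / (PIP − PEEP) = 435 / (26.3 − 3) = 435 / 23.3 = 18.67 mL/cmH2O.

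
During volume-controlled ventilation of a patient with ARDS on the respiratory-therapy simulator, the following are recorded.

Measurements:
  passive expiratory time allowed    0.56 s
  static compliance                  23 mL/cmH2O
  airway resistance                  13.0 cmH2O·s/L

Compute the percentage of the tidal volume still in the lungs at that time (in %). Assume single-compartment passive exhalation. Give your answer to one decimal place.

τ = R × C = 13.0 × 23 mL/cmH2O = 13.0 × 0.023 L/cmH2O = 0.299 s.
Passive exhalation: V(t)/V₀ = e^(−t/τ) = e^(−0.56/0.299) = 0.1537.
Fraction remaining = 0.1537 → 15.37%.

15.4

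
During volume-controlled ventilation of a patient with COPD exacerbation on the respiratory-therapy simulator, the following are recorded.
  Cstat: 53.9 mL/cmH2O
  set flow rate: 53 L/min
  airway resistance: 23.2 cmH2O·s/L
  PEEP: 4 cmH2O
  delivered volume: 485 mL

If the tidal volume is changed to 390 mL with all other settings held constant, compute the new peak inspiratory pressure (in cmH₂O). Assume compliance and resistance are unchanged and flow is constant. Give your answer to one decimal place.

Flow: 53 L/min ÷ 60 = 0.8833 L/s.
PIP = Vt/C + R·V̇ + PEEP (constant-flow equation of motion).
Only the elastic term changes: ΔPIP = ΔVt / C = (390 − 485) / 53.9 = -1.763 cmH2O.
Original PIP = 485/53.9 + 23.2×0.8833 + 4 = 33.491 cmH2O; new PIP = 33.491 + (-1.763) = 31.728 cmH2O.

31.7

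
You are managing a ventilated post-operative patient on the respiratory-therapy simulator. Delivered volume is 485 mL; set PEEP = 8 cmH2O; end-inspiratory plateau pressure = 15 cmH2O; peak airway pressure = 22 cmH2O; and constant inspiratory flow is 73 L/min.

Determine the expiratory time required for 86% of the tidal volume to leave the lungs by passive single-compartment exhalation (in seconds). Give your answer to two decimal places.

Flow: 73 L/min ÷ 60 = 1.2167 L/s.
R = (PIP − Pplat)/V̇ = (22 − 15) / 1.2167 = 7.0/1.2167 = 5.753 cmH2O·s/L.
C = Vt/(Pplat − PEEP) = 485.0 / (15 − 8) = 485.0/7.0 = 69.286 mL/cmH2O.
τ = R × C = 5.753 × 0.06929 L/cmH2O = 0.3986 s.
t = −τ·ln(1 − 0.86) = −0.3986·ln(0.14) = 0.7837 s.

0.78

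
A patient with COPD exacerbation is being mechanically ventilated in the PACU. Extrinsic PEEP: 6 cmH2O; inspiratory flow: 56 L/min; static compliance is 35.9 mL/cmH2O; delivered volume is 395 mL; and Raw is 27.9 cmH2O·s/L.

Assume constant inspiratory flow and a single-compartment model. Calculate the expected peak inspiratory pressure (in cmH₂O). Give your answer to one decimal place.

43.0

Flow: 56 L/min ÷ 60 = 0.9333 L/s.
Equation of motion (constant flow): PIP = Vt/C + R·V̇ + PEEP.
PIP = 395/35.9 + 27.9×0.9333 + 6 = 11.003 + 26.039 + 6 = 43.042 cmH2O.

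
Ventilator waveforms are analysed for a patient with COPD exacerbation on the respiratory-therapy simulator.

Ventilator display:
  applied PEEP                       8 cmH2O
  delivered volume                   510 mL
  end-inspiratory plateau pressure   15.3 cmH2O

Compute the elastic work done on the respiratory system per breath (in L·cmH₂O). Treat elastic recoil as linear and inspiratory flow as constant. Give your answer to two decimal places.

1.86

Elastic work ≈ ½ × (Pplat − PEEP) × Vt = 0.5 × (15.3 − 8) × 0.510 L = 0.5 × 7.3 × 0.510 = 1.862 L·cmH2O.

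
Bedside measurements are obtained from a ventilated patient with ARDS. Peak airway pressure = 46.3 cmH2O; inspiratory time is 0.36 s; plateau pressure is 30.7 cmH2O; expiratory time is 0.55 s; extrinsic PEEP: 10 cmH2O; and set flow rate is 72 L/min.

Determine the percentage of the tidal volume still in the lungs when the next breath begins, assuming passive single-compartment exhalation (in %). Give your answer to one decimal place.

13.2

Flow: 72 L/min ÷ 60 = 1.2 L/s.
Vt = flow × Ti = 1.2 L/s × 0.36 s × 1000 mL/L = 432.0 mL.
R = (PIP − Pplat)/V̇ = (46.3 − 30.7) / 1.2 = 15.6/1.2 = 13.0 cmH2O·s/L.
C = Vt/(Pplat − PEEP) = 432.0 / (30.7 − 10) = 432.0/20.7 = 20.87 mL/cmH2O.
τ = R × C = 13.0 × 0.02087 L/cmH2O = 0.2713 s.
Fraction remaining at end-expiration = e^(−Te/τ) = e^(−0.55/0.2713) = 0.1317 → 13.17%.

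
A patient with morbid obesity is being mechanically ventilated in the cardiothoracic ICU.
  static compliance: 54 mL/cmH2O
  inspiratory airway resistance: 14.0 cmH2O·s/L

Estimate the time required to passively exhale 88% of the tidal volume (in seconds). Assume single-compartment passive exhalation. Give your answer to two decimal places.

τ = R × C = 14.0 × 54 mL/cmH2O = 14.0 × 0.054 L/cmH2O = 0.756 s.
Exhaled fraction f = 1 − e^(−t/τ) → t = −τ·ln(1 − f) = −0.756·ln(0.12) = 1.603 s.

1.60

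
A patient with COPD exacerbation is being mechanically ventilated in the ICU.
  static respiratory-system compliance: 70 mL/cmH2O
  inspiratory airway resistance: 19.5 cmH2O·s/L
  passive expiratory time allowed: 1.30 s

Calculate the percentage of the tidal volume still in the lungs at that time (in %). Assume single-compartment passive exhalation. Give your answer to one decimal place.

38.6

τ = R × C = 19.5 × 70 mL/cmH2O = 19.5 × 0.070 L/cmH2O = 1.365 s.
Passive exhalation: V(t)/V₀ = e^(−t/τ) = e^(−1.30/1.365) = 0.3858.
Fraction remaining = 0.3858 → 38.58%.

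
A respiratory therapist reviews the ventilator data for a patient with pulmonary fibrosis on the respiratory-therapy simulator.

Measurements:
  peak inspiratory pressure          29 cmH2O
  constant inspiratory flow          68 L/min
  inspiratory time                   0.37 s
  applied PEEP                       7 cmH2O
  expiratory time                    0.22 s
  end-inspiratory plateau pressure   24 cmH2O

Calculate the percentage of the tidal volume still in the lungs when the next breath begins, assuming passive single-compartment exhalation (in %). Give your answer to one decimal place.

13.2

Flow: 68 L/min ÷ 60 = 1.1333 L/s.
Vt = flow × Ti = 1.1333 L/s × 0.37 s × 1000 mL/L = 419.32 mL.
R = (PIP − Pplat)/V̇ = (29 − 24) / 1.1333 = 5.0/1.1333 = 4.412 cmH2O·s/L.
C = Vt/(Pplat − PEEP) = 419.32 / (24 − 7) = 419.32/17.0 = 24.666 mL/cmH2O.
τ = R × C = 4.412 × 0.02467 L/cmH2O = 0.1088 s.
Fraction remaining at end-expiration = e^(−Te/τ) = e^(−0.22/0.1088) = 0.1324 → 13.24%.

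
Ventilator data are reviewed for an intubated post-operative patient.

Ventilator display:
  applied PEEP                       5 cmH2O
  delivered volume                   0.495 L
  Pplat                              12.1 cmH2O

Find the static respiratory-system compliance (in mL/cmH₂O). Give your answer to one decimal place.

Cstat = Vt / (Pplat − PEEP) = 495 / (12.1 − 5) = 495 / 7.1 = 69.718 mL/cmH2O.

69.7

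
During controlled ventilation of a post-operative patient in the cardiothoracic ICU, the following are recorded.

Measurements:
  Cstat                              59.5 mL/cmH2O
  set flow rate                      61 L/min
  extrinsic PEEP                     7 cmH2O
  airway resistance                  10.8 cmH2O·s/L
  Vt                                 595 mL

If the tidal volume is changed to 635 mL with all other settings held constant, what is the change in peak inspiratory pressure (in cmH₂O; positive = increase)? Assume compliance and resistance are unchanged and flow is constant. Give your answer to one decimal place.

0.7

PIP = Vt/C + R·V̇ + PEEP (constant-flow equation of motion).
Only the elastic term changes: ΔPIP = ΔVt / C = (635 − 595) / 59.5 = 0.6723 cmH2O.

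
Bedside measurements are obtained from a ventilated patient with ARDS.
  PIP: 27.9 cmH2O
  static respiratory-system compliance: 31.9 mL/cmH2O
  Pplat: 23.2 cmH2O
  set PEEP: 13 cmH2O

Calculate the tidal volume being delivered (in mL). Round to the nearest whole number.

Vt = Cstat × (Pplat − PEEP) = 31.9 × (23.2 − 13) = 31.9 × 10.2 = 325.38 mL.

325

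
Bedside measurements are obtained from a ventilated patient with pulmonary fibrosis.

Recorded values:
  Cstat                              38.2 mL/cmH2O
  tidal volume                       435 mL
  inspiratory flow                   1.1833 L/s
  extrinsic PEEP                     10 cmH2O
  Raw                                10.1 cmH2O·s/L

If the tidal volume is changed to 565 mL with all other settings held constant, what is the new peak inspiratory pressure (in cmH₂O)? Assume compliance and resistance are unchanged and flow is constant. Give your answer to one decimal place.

36.7

PIP = Vt/C + R·V̇ + PEEP (constant-flow equation of motion).
Only the elastic term changes: ΔPIP = ΔVt / C = (565 − 435) / 38.2 = 3.403 cmH2O.
Original PIP = 435/38.2 + 10.1×1.1833 + 10 = 33.339 cmH2O; new PIP = 33.339 + (3.403) = 36.742 cmH2O.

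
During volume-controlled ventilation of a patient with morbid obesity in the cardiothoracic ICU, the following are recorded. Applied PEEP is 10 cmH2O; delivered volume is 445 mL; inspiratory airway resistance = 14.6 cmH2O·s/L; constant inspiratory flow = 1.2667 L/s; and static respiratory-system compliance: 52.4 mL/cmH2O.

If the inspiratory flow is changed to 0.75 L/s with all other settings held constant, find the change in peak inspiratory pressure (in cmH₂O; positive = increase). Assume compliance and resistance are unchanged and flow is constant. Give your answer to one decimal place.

PIP = Vt/C + R·V̇ + PEEP (constant-flow equation of motion).
Only the resistive term changes: ΔPIP = R × ΔV̇ = 14.6 × (0.75 − 1.2667) = 14.6 × -0.5167 = -7.544 cmH2O.

-7.5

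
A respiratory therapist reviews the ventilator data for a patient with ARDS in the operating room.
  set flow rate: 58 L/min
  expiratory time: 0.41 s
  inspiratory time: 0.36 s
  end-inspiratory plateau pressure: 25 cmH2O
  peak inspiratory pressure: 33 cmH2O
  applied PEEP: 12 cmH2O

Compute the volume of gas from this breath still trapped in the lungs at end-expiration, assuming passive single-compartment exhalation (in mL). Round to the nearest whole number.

Flow: 58 L/min ÷ 60 = 0.9667 L/s.
Vt = flow × Ti = 0.9667 L/s × 0.36 s × 1000 mL/L = 348.01 mL.
R = (PIP − Pplat)/V̇ = (33 − 25) / 0.9667 = 8.0/0.9667 = 8.276 cmH2O·s/L.
C = Vt/(Pplat − PEEP) = 348.01 / (25 − 12) = 348.01/13.0 = 26.77 mL/cmH2O.
τ = R × C = 8.276 × 0.02677 L/cmH2O = 0.2215 s.
Fraction remaining = e^(−Te/τ) = e^(−0.41/0.2215) = 0.1571.
Trapped volume = 348.01 × 0.1571 = 54.672 mL.

55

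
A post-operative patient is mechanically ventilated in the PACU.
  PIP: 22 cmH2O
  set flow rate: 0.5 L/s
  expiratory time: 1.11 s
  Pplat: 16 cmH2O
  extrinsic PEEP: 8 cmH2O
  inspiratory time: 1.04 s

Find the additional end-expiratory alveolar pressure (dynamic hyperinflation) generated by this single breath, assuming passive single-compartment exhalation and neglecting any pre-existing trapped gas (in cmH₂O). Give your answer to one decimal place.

1.9

Vt = flow × Ti = 0.5 L/s × 1.04 s × 1000 mL/L = 520.0 mL.
R = (PIP − Pplat)/V̇ = (22 − 16) / 0.5 = 6.0/0.5 = 12.0 cmH2O·s/L.
C = Vt/(Pplat − PEEP) = 520.0 / (16 − 8) = 520.0/8.0 = 65.0 mL/cmH2O.
τ = R × C = 12.0 × 0.065 L/cmH2O = 0.78 s.
Fraction remaining = e^(−Te/τ) = e^(−1.11/0.78) = 0.241; trapped volume = 520.0 × 0.241 = 125.32 mL.
Additional alveolar pressure from trapping ≈ V_trapped / C = 125.32 / 65.0 = 1.928 cmH2O.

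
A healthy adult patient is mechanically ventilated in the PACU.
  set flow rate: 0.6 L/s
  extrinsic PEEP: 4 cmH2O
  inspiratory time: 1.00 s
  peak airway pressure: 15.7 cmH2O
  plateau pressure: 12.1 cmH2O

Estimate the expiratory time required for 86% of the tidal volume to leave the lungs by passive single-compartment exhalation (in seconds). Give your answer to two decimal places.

0.87

Vt = flow × Ti = 0.6 L/s × 1.00 s × 1000 mL/L = 600.0 mL.
R = (PIP − Pplat)/V̇ = (15.7 − 12.1) / 0.6 = 3.6/0.6 = 6.0 cmH2O·s/L.
C = Vt/(Pplat − PEEP) = 600.0 / (12.1 − 4) = 600.0/8.1 = 74.074 mL/cmH2O.
τ = R × C = 6.0 × 0.07407 L/cmH2O = 0.4444 s.
t = −τ·ln(1 − 0.86) = −0.4444·ln(0.14) = 0.8737 s.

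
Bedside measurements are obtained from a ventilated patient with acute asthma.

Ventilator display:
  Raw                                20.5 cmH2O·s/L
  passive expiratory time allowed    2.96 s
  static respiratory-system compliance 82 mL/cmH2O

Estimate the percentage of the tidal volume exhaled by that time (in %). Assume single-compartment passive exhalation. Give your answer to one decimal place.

82.8

τ = R × C = 20.5 × 82 mL/cmH2O = 20.5 × 0.082 L/cmH2O = 1.681 s.
Passive exhalation: V(t)/V₀ = e^(−t/τ) = e^(−2.96/1.681) = 0.1719.
Fraction exhaled = 1 − 0.1719 = 0.8281 → 82.81%.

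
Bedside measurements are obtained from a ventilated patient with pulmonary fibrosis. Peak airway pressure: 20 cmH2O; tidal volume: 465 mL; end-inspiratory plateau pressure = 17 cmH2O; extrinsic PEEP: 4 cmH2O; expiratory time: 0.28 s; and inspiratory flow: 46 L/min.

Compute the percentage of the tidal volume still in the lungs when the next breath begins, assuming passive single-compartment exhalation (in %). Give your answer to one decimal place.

Flow: 46 L/min ÷ 60 = 0.7667 L/s.
R = (PIP − Pplat)/V̇ = (20 − 17) / 0.7667 = 3.0/0.7667 = 3.913 cmH2O·s/L.
C = Vt/(Pplat − PEEP) = 465.0 / (17 − 4) = 465.0/13.0 = 35.769 mL/cmH2O.
τ = R × C = 3.913 × 0.03577 L/cmH2O = 0.14 s.
Fraction remaining at end-expiration = e^(−Te/τ) = e^(−0.28/0.14) = 0.1353 → 13.53%.

13.5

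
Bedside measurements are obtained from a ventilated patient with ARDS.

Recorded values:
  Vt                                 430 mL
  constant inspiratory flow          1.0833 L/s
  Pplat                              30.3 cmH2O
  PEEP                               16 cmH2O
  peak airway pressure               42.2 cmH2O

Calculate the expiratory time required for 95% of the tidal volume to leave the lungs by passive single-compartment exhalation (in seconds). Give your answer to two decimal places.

R = (PIP − Pplat)/V̇ = (42.2 − 30.3) / 1.0833 = 11.9/1.0833 = 10.985 cmH2O·s/L.
C = Vt/(Pplat − PEEP) = 430.0 / (30.3 − 16) = 430.0/14.3 = 30.07 mL/cmH2O.
τ = R × C = 10.985 × 0.03007 L/cmH2O = 0.3303 s.
t = −τ·ln(1 − 0.95) = −0.3303·ln(0.05) = 0.9895 s.

0.99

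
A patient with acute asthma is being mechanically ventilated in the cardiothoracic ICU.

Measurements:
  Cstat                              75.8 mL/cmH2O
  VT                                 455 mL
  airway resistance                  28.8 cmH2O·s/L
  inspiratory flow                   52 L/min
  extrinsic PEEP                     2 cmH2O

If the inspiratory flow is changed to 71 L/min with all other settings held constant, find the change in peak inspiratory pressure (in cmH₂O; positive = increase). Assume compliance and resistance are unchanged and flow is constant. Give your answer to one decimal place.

Flow: 52 L/min ÷ 60 = 0.8667 L/s.
New flow: 71 L/min ÷ 60 = 1.1833 L/s.
PIP = Vt/C + R·V̇ + PEEP (constant-flow equation of motion).
Only the resistive term changes: ΔPIP = R × ΔV̇ = 28.8 × (1.1833 − 0.8667) = 28.8 × 0.3166 = 9.118 cmH2O.

9.1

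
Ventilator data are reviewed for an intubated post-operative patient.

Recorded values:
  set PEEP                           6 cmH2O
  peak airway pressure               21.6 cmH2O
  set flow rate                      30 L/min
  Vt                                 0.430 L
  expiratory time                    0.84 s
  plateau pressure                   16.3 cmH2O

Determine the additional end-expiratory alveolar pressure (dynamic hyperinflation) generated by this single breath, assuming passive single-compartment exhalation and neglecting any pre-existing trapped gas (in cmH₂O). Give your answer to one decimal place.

Flow: 30 L/min ÷ 60 = 0.5 L/s.
R = (PIP − Pplat)/V̇ = (21.6 − 16.3) / 0.5 = 5.3/0.5 = 10.6 cmH2O·s/L.
C = Vt/(Pplat − PEEP) = 430.0 / (16.3 − 6) = 430.0/10.3 = 41.748 mL/cmH2O.
τ = R × C = 10.6 × 0.04175 L/cmH2O = 0.4426 s.
Fraction remaining = e^(−Te/τ) = e^(−0.84/0.4426) = 0.1499; trapped volume = 430.0 × 0.1499 = 64.457 mL.
Additional alveolar pressure from trapping ≈ V_trapped / C = 64.457 / 41.748 = 1.544 cmH2O.

1.5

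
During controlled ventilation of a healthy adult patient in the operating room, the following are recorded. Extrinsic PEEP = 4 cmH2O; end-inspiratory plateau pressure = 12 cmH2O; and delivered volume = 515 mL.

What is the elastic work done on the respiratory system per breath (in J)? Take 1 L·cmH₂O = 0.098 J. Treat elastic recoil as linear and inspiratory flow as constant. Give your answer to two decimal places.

0.20

Elastic work ≈ ½ × (Pplat − PEEP) × Vt = 0.5 × (12 − 4) × 0.515 L = 0.5 × 8.0 × 0.515 = 2.06 L·cmH2O.
× 0.098 J/(L·cmH2O) → 0.2019 J.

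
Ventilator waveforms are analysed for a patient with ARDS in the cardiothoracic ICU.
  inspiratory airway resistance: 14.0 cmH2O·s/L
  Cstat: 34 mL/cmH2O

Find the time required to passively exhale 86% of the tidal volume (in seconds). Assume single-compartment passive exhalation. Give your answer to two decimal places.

τ = R × C = 14.0 × 34 mL/cmH2O = 14.0 × 0.034 L/cmH2O = 0.476 s.
Exhaled fraction f = 1 − e^(−t/τ) → t = −τ·ln(1 − f) = −0.476·ln(0.14) = 0.9359 s.

0.94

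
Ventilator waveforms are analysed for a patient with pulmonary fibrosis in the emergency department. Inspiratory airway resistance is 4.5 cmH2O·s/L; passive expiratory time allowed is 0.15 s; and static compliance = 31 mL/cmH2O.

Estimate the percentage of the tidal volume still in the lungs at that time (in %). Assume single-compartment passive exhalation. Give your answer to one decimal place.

34.1

τ = R × C = 4.5 × 31 mL/cmH2O = 4.5 × 0.031 L/cmH2O = 0.1395 s.
Passive exhalation: V(t)/V₀ = e^(−t/τ) = e^(−0.15/0.1395) = 0.3412.
Fraction remaining = 0.3412 → 34.12%.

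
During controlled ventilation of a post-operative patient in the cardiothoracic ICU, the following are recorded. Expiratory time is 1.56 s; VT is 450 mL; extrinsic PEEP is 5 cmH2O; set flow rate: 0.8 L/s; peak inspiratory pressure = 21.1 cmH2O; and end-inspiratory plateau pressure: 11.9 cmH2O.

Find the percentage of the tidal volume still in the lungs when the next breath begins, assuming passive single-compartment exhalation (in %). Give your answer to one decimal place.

12.5

R = (PIP − Pplat)/V̇ = (21.1 − 11.9) / 0.8 = 9.2/0.8 = 11.5 cmH2O·s/L.
C = Vt/(Pplat − PEEP) = 450.0 / (11.9 − 5) = 450.0/6.9 = 65.217 mL/cmH2O.
τ = R × C = 11.5 × 0.06522 L/cmH2O = 0.75 s.
Fraction remaining at end-expiration = e^(−Te/τ) = e^(−1.56/0.75) = 0.1249 → 12.49%.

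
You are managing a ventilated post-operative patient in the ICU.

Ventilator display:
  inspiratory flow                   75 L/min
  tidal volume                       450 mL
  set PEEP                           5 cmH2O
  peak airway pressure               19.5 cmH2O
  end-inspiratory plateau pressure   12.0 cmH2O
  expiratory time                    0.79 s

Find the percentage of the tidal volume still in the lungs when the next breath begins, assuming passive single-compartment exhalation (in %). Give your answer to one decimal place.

Flow: 75 L/min ÷ 60 = 1.25 L/s.
R = (PIP − Pplat)/V̇ = (19.5 − 12.0) / 1.25 = 7.5/1.25 = 6.0 cmH2O·s/L.
C = Vt/(Pplat − PEEP) = 450.0 / (12.0 − 5) = 450.0/7.0 = 64.286 mL/cmH2O.
τ = R × C = 6.0 × 0.06429 L/cmH2O = 0.3857 s.
Fraction remaining at end-expiration = e^(−Te/τ) = e^(−0.79/0.3857) = 0.129 → 12.9%.

12.9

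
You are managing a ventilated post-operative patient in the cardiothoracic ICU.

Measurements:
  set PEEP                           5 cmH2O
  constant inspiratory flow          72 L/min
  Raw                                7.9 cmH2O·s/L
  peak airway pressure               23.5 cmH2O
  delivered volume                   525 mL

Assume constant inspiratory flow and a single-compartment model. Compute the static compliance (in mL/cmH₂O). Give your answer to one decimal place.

Flow: 72 L/min ÷ 60 = 1.2 L/s.
Equation of motion (constant flow): PIP = Vt/C + R·V̇ + PEEP.
Vt/C = PIP − R·V̇ − PEEP = 23.5 − 7.9×1.2 − 5 = 23.5 − 9.48 − 5 = 9.02 cmH2O.
C = Vt / 9.02 = 525 / 9.02 = 58.204 mL/cmH2O.

58.2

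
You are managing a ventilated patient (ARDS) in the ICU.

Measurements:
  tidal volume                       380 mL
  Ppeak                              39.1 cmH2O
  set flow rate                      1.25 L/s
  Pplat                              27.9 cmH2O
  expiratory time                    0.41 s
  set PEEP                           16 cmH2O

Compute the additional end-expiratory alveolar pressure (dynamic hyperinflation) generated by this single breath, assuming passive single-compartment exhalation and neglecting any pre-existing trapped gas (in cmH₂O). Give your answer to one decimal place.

R = (PIP − Pplat)/V̇ = (39.1 − 27.9) / 1.25 = 11.2/1.25 = 8.96 cmH2O·s/L.
C = Vt/(Pplat − PEEP) = 380.0 / (27.9 − 16) = 380.0/11.9 = 31.933 mL/cmH2O.
τ = R × C = 8.96 × 0.03193 L/cmH2O = 0.2861 s.
Fraction remaining = e^(−Te/τ) = e^(−0.41/0.2861) = 0.2386; trapped volume = 380.0 × 0.2386 = 90.668 mL.
Additional alveolar pressure from trapping ≈ V_trapped / C = 90.668 / 31.933 = 2.839 cmH2O.

2.8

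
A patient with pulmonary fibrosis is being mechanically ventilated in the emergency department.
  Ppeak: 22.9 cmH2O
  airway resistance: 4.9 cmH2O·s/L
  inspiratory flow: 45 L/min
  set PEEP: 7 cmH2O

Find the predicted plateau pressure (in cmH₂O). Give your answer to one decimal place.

Flow: 45 L/min ÷ 60 = 0.75 L/s.
Pplat = PIP − Raw × flow = 22.9 − 4.9 × 0.75 = 22.9 − 3.675 = 19.225 cmH2O.

19.2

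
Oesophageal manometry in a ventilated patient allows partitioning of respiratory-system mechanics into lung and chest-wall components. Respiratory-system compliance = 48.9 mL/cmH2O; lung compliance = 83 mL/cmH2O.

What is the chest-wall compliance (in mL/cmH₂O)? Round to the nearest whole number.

119

1/Ccw = 1/Crs − 1/CL.
1/Ccw = 1/48.9 − 1/83 = 0.008402.
Ccw = 119.02 mL/cmH2O.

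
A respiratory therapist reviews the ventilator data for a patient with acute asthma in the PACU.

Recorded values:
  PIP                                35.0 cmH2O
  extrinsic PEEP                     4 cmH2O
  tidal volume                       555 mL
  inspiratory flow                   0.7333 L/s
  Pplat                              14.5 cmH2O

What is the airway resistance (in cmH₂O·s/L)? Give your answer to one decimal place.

Raw = (PIP − Pplat) / flow = (35.0 − 14.5) / 0.7333 = 20.5 / 0.7333 = 27.956 cmH2O·s/L.

28.0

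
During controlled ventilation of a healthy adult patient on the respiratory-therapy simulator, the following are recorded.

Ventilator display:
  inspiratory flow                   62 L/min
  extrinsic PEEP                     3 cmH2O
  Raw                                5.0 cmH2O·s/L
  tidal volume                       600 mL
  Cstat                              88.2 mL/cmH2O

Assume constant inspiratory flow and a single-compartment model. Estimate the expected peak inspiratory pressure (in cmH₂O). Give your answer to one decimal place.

15.0

Flow: 62 L/min ÷ 60 = 1.0333 L/s.
Equation of motion (constant flow): PIP = Vt/C + R·V̇ + PEEP.
PIP = 600/88.2 + 5.0×1.0333 + 3 = 6.803 + 5.167 + 3 = 14.97 cmH2O.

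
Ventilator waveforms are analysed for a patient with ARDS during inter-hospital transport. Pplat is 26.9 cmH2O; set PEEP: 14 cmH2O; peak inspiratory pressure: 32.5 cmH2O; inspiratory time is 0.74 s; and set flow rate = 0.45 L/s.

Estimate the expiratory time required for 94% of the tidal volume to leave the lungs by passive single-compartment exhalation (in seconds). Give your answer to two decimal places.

Vt = flow × Ti = 0.45 L/s × 0.74 s × 1000 mL/L = 333.0 mL.
R = (PIP − Pplat)/V̇ = (32.5 − 26.9) / 0.45 = 5.6/0.45 = 12.444 cmH2O·s/L.
C = Vt/(Pplat − PEEP) = 333.0 / (26.9 − 14) = 333.0/12.9 = 25.814 mL/cmH2O.
τ = R × C = 12.444 × 0.02581 L/cmH2O = 0.3212 s.
t = −τ·ln(1 − 0.94) = −0.3212·ln(0.06) = 0.9037 s.

0.90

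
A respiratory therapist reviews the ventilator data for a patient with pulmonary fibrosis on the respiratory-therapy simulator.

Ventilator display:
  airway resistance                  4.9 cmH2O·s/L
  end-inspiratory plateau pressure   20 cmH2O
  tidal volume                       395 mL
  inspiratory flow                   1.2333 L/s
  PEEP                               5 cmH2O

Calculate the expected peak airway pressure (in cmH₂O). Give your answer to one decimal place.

PIP = Pplat + Raw × flow = 20 + 4.9 × 1.2333 = 20 + 6.043 = 26.043 cmH2O.

26.0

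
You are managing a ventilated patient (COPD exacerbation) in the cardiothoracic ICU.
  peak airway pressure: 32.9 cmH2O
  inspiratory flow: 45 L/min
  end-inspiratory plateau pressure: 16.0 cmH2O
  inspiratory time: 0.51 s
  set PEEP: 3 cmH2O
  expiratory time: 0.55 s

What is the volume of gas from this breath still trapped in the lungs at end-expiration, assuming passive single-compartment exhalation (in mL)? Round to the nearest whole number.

167

Flow: 45 L/min ÷ 60 = 0.75 L/s.
Vt = flow × Ti = 0.75 L/s × 0.51 s × 1000 mL/L = 382.5 mL.
R = (PIP − Pplat)/V̇ = (32.9 − 16.0) / 0.75 = 16.9/0.75 = 22.533 cmH2O·s/L.
C = Vt/(Pplat − PEEP) = 382.5 / (16.0 − 3) = 382.5/13.0 = 29.423 mL/cmH2O.
τ = R × C = 22.533 × 0.02942 L/cmH2O = 0.6629 s.
Fraction remaining = e^(−Te/τ) = e^(−0.55/0.6629) = 0.4362.
Trapped volume = 382.5 × 0.4362 = 166.85 mL.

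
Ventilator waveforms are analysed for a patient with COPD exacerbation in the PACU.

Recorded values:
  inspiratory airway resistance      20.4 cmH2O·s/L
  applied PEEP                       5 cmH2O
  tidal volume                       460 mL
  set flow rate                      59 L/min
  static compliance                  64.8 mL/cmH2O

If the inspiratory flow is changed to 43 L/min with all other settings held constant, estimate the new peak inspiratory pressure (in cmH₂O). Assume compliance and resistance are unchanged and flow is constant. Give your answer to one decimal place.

26.7

Flow: 59 L/min ÷ 60 = 0.9833 L/s.
New flow: 43 L/min ÷ 60 = 0.7167 L/s.
PIP = Vt/C + R·V̇ + PEEP (constant-flow equation of motion).
Only the resistive term changes: ΔPIP = R × ΔV̇ = 20.4 × (0.7167 − 0.9833) = 20.4 × -0.2666 = -5.439 cmH2O.
Original PIP = 460/64.8 + 20.4×0.9833 + 5 = 32.158 cmH2O; new PIP = 32.158 + (-5.439) = 26.719 cmH2O.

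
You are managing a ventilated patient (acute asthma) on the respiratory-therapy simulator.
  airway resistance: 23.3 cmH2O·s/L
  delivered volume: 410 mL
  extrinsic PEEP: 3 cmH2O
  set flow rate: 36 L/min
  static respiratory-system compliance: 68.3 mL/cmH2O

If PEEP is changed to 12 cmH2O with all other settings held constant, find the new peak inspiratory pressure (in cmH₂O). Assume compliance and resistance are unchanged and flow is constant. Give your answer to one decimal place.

Flow: 36 L/min ÷ 60 = 0.6 L/s.
PIP = Vt/C + R·V̇ + PEEP (constant-flow equation of motion).
Only the baseline term changes: ΔPIP = ΔPEEP = 12 − 3 = 9.0 cmH2O.
Original PIP = 410/68.3 + 23.3×0.6 + 3 = 22.983 cmH2O; new PIP = 22.983 + (9.0) = 31.983 cmH2O.

32.0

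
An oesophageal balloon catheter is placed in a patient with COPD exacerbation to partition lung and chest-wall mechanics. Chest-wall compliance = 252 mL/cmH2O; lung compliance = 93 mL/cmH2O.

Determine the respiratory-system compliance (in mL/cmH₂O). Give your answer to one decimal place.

67.9

Lung and chest wall are elastances in series: 1/Crs = 1/CL + 1/Ccw.
1/Crs = 1/93 + 1/252 = 0.01472.
Crs = 67.935 mL/cmH2O.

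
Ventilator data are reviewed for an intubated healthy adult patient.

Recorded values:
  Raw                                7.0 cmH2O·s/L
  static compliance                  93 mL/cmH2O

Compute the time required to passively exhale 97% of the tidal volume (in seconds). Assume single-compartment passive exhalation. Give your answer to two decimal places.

τ = R × C = 7.0 × 93 mL/cmH2O = 7.0 × 0.093 L/cmH2O = 0.651 s.
Exhaled fraction f = 1 − e^(−t/τ) → t = −τ·ln(1 − f) = −0.651·ln(0.03) = 2.283 s.

2.28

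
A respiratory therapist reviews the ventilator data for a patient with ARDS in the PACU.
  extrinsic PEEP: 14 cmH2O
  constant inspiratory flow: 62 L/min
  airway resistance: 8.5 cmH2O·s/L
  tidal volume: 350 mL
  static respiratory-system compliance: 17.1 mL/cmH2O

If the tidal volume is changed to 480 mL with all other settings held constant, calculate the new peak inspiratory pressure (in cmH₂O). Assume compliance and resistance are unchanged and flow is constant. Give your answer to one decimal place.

50.9

Flow: 62 L/min ÷ 60 = 1.0333 L/s.
PIP = Vt/C + R·V̇ + PEEP (constant-flow equation of motion).
Only the elastic term changes: ΔPIP = ΔVt / C = (480 − 350) / 17.1 = 7.602 cmH2O.
Original PIP = 350/17.1 + 8.5×1.0333 + 14 = 43.251 cmH2O; new PIP = 43.251 + (7.602) = 50.853 cmH2O.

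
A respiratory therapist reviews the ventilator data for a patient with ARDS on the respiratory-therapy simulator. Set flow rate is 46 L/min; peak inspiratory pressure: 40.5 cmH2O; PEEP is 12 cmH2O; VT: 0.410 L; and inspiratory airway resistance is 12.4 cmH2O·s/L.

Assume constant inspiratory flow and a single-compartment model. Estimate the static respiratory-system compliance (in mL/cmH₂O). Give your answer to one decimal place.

Flow: 46 L/min ÷ 60 = 0.7667 L/s.
Equation of motion (constant flow): PIP = Vt/C + R·V̇ + PEEP.
Vt/C = PIP − R·V̇ − PEEP = 40.5 − 12.4×0.7667 − 12 = 40.5 − 9.507 − 12 = 18.993 cmH2O.
C = Vt / 18.993 = 410 / 18.993 = 21.587 mL/cmH2O.

21.6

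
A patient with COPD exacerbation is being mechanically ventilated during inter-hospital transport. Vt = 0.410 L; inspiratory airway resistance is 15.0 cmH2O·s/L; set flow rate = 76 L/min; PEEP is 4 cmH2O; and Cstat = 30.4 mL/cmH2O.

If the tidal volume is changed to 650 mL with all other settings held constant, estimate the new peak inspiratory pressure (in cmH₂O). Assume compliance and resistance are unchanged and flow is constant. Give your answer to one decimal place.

Flow: 76 L/min ÷ 60 = 1.2667 L/s.
PIP = Vt/C + R·V̇ + PEEP (constant-flow equation of motion).
Only the elastic term changes: ΔPIP = ΔVt / C = (650 − 410) / 30.4 = 7.895 cmH2O.
Original PIP = 410/30.4 + 15.0×1.2667 + 4 = 36.487 cmH2O; new PIP = 36.487 + (7.895) = 44.382 cmH2O.

44.4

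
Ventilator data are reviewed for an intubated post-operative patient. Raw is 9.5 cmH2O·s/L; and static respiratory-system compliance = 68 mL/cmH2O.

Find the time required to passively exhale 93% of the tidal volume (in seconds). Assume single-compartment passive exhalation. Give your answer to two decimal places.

τ = R × C = 9.5 × 68 mL/cmH2O = 9.5 × 0.068 L/cmH2O = 0.646 s.
Exhaled fraction f = 1 − e^(−t/τ) → t = −τ·ln(1 − f) = −0.646·ln(0.07) = 1.718 s.

1.72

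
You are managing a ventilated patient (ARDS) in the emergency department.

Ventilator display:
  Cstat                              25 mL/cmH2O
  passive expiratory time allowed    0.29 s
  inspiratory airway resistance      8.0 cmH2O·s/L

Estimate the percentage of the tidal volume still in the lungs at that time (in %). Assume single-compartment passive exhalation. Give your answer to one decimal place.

23.5

τ = R × C = 8.0 × 25 mL/cmH2O = 8.0 × 0.025 L/cmH2O = 0.2 s.
Passive exhalation: V(t)/V₀ = e^(−t/τ) = e^(−0.29/0.2) = 0.2346.
Fraction remaining = 0.2346 → 23.46%.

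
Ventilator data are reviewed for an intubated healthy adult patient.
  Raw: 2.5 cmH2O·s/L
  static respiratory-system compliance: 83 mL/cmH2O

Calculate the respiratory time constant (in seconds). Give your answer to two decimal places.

0.21

τ = R × C = 2.5 × 83 mL/cmH2O = 2.5 × 0.083 L/cmH2O = 0.2075 s.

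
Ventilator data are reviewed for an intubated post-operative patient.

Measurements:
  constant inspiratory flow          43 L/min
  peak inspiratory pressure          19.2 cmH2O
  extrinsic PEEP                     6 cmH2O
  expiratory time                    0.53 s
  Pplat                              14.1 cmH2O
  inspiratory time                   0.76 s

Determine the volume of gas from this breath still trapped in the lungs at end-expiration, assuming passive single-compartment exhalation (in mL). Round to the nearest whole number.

Flow: 43 L/min ÷ 60 = 0.7167 L/s.
Vt = flow × Ti = 0.7167 L/s × 0.76 s × 1000 mL/L = 544.69 mL.
R = (PIP − Pplat)/V̇ = (19.2 − 14.1) / 0.7167 = 5.1/0.7167 = 7.116 cmH2O·s/L.
C = Vt/(Pplat − PEEP) = 544.69 / (14.1 − 6) = 544.69/8.1 = 67.246 mL/cmH2O.
τ = R × C = 7.116 × 0.06725 L/cmH2O = 0.4786 s.
Fraction remaining = e^(−Te/τ) = e^(−0.53/0.4786) = 0.3304.
Trapped volume = 544.69 × 0.3304 = 179.97 mL.

180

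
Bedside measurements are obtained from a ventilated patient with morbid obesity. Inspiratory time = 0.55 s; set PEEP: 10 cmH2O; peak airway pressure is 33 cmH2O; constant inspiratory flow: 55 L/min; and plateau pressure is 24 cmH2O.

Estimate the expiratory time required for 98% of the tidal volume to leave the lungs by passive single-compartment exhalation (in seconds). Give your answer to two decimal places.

Flow: 55 L/min ÷ 60 = 0.9167 L/s.
Vt = flow × Ti = 0.9167 L/s × 0.55 s × 1000 mL/L = 504.19 mL.
R = (PIP − Pplat)/V̇ = (33 − 24) / 0.9167 = 9.0/0.9167 = 9.818 cmH2O·s/L.
C = Vt/(Pplat − PEEP) = 504.19 / (24 − 10) = 504.19/14.0 = 36.014 mL/cmH2O.
τ = R × C = 9.818 × 0.03601 L/cmH2O = 0.3535 s.
t = −τ·ln(1 − 0.98) = −0.3535·ln(0.02) = 1.383 s.

1.38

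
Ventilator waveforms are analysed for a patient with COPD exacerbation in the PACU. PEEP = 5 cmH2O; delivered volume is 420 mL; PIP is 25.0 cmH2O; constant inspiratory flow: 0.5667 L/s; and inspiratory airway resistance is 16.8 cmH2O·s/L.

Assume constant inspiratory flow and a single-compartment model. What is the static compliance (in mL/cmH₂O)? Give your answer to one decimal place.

Equation of motion (constant flow): PIP = Vt/C + R·V̇ + PEEP.
Vt/C = PIP − R·V̇ − PEEP = 25.0 − 16.8×0.5667 − 5 = 25.0 − 9.521 − 5 = 10.479 cmH2O.
C = Vt / 10.479 = 420 / 10.479 = 40.08 mL/cmH2O.

40.1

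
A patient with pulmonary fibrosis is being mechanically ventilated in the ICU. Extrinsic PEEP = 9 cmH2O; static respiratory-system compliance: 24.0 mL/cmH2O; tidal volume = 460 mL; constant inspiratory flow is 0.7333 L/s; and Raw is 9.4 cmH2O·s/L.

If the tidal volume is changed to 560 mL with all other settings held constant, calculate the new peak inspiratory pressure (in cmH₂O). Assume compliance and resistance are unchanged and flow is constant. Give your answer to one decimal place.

39.2

PIP = Vt/C + R·V̇ + PEEP (constant-flow equation of motion).
Only the elastic term changes: ΔPIP = ΔVt / C = (560 − 460) / 24.0 = 4.167 cmH2O.
Original PIP = 460/24.0 + 9.4×0.7333 + 9 = 35.06 cmH2O; new PIP = 35.06 + (4.167) = 39.227 cmH2O.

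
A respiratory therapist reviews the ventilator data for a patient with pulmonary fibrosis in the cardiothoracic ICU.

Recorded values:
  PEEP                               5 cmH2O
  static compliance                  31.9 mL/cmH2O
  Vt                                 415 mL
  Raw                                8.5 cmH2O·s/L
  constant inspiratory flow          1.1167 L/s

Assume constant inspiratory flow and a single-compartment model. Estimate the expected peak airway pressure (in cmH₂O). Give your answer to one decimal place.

27.5

Equation of motion (constant flow): PIP = Vt/C + R·V̇ + PEEP.
PIP = 415/31.9 + 8.5×1.1167 + 5 = 13.009 + 9.492 + 5 = 27.501 cmH2O.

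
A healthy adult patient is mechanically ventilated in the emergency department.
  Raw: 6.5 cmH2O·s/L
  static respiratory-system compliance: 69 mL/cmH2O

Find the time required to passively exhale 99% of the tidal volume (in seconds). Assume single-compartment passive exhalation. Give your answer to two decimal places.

2.07

τ = R × C = 6.5 × 69 mL/cmH2O = 6.5 × 0.069 L/cmH2O = 0.4485 s.
Exhaled fraction f = 1 − e^(−t/τ) → t = −τ·ln(1 − f) = −0.4485·ln(0.01) = 2.065 s.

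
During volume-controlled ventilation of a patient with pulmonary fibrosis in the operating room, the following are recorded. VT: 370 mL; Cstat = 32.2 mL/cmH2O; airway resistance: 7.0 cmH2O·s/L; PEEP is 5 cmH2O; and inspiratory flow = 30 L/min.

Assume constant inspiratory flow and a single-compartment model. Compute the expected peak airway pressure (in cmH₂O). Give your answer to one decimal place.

20.0

Flow: 30 L/min ÷ 60 = 0.5 L/s.
Equation of motion (constant flow): PIP = Vt/C + R·V̇ + PEEP.
PIP = 370/32.2 + 7.0×0.5 + 5 = 11.491 + 3.5 + 5 = 19.991 cmH2O.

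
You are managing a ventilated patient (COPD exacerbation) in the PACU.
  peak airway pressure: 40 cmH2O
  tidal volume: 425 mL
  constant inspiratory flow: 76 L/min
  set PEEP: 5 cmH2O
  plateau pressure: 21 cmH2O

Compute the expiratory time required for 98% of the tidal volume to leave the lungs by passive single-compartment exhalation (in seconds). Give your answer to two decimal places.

Flow: 76 L/min ÷ 60 = 1.2667 L/s.
R = (PIP − Pplat)/V̇ = (40 − 21) / 1.2667 = 19.0/1.2667 = 15.0 cmH2O·s/L.
C = Vt/(Pplat − PEEP) = 425.0 / (21 − 5) = 425.0/16.0 = 26.563 mL/cmH2O.
τ = R × C = 15.0 × 0.02656 L/cmH2O = 0.3984 s.
t = −τ·ln(1 − 0.98) = −0.3984·ln(0.02) = 1.559 s.

1.56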